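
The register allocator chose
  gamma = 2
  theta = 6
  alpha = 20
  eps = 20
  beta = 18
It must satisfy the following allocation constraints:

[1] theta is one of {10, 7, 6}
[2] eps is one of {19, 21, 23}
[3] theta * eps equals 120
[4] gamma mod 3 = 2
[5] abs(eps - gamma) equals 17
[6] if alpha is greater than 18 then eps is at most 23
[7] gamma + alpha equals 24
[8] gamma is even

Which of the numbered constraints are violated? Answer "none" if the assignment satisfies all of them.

The assignment fails constraints 2, 5, and 7.

[1] theta = 6 is in {10, 7, 6}  ✔
[2] eps = 20 is not in {19, 21, 23}  ✘
[3] theta * eps = 6 * 20 = 120  ✔
[4] 2 mod 3 = 2  ✔
[5] abs(20 - 2) = 18, not 17  ✘
[6] alpha = 20 > 18, so we need eps ≤ 23; eps = 20 ≤ 23  ✔
[7] gamma + alpha = 2 + 20 = 22, not 24  ✘
[8] gamma = 2 is even  ✔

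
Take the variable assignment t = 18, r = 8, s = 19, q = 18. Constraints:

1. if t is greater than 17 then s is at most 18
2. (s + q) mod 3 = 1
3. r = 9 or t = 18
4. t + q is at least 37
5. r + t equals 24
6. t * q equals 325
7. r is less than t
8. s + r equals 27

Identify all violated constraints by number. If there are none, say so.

Violated: 1, 4, 5, 6.

1. t = 18 > 17, so we need s ≤ 18; but s = 19 > 18 — fails.
2. s + q = 37; 37 mod 3 = 1 — holds.
3. r = 8 ≠ 9, but t = 18 = 18 (second disjunct) — holds.
4. t + q = 18 + 18 = 36; 36 < 37, bound 37 not met — fails.
5. r + t = 8 + 18 = 26, not 24 — fails.
6. t * q = 18 * 18 = 324, not 325 — fails.
7. r = 8, t = 18; 8 < 18 — holds.
8. s + r = 19 + 8 = 27 — holds.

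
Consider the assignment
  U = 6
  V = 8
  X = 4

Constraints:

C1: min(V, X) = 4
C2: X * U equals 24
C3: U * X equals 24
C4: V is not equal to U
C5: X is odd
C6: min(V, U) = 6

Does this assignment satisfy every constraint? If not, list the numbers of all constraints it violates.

C1: min(8, 4) = 4  yes
C2: X * U = 4 * 6 = 24  yes
C3: U * X = 6 * 4 = 24  yes
C4: V = 8, U = 6; distinct  yes
C5: X = 4 is even  no
C6: min(8, 6) = 6  yes

Constraint 5 is violated.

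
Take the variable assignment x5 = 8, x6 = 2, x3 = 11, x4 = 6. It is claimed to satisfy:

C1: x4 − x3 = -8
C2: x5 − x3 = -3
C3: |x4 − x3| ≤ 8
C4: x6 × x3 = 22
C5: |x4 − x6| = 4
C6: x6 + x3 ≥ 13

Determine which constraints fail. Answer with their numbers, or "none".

The assignment fails constraint 1.

C1: x4 − x3 = 6 − 11 = -5, not -8 — fails.
C2: x5 − x3 = 8 − 11 = -3 — holds.
C3: |6 − 11| = 5; 5 ≤ 8 — holds.
C4: x6 × x3 = 2 × 11 = 22 — holds.
C5: |6 − 2| = 4 — holds.
C6: x6 + x3 = 2 + 11 = 13; 13 ≥ 13 — holds.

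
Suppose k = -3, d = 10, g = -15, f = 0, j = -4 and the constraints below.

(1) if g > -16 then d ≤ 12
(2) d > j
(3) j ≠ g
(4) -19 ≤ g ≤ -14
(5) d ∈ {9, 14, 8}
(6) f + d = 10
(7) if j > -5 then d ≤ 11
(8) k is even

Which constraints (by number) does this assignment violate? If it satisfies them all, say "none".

The assignment fails constraints 5, 8.

(1) g = -15 > -16, so we need d ≤ 12; d = 10 ≤ 12 — satisfied.
(2) d = 10, j = -4; 10 > -4 — satisfied.
(3) j = -4, g = -15; distinct — satisfied.
(4) g = -15 lies in [-19, -14] — satisfied.
(5) d = 10 is not in {9, 14, 8} — violated.
(6) f + d = 0 + 10 = 10 — satisfied.
(7) j = -4 > -5, so we need d ≤ 11; d = 10 ≤ 11 — satisfied.
(8) k = -3 is odd — violated.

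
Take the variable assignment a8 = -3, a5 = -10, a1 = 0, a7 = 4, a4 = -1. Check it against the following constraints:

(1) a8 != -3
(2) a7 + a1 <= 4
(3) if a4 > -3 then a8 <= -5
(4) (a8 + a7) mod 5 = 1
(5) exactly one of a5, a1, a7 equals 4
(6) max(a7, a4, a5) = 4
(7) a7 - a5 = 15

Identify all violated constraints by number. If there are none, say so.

(1) a8 = -3, but -3 is required to differ — violated.
(2) a7 + a1 = 4 + 0 = 4; 4 ≤ 4 — OK.
(3) a4 = -1 > -3, so we need a8 ≤ -5; but a8 = -3 > -5 — violated.
(4) a8 + a7 = 1; 1 mod 5 = 1 — OK.
(5) a5=-10, a1=0, a7=4; 1 of them equals 4 — OK.
(6) max(4, -1, -10) = 4 — OK.
(7) a7 - a5 = 4 - (-10) = 14, not 15 — violated.

Constraints 1, 3, and 7 are violated.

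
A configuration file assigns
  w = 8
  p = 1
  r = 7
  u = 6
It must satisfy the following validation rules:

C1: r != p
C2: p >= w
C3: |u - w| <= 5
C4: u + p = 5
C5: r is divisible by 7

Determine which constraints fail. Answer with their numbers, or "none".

C1: r = 7, p = 1; distinct  ✓
C2: p = 1, w = 8; 1 < 8 (want ≥)  ✗
C3: |6 - 8| = 2; 2 ≤ 5  ✓
C4: u + p = 6 + 1 = 7, not 5  ✗
C5: 7 / 7 = 1, so 7 divides 7  ✓

Violated: 2 and 4.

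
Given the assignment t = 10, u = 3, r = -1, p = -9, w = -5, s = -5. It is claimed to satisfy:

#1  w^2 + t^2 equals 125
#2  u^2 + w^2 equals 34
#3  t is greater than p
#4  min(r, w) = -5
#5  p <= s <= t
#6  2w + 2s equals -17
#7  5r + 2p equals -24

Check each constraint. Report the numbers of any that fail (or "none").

#1 w^2 + t^2 = (-5)^2 + 10^2 = 25 + 100 = 125 — holds.
#2 u^2 + w^2 = 3^2 + (-5)^2 = 9 + 25 = 34 — holds.
#3 t = 10, p = -9; 10 > -9 — holds.
#4 min(-1, -5) = -5 — holds.
#5 values -9 <= -5 <= 10 — holds.
#6 2w + 2s = 2(-5) + 2(-5) = -20, not -17 — fails.
#7 5r + 2p = 5(-1) + 2(-9) = -23, not -24 — fails.

No — constraints 6, 7 are not satisfied.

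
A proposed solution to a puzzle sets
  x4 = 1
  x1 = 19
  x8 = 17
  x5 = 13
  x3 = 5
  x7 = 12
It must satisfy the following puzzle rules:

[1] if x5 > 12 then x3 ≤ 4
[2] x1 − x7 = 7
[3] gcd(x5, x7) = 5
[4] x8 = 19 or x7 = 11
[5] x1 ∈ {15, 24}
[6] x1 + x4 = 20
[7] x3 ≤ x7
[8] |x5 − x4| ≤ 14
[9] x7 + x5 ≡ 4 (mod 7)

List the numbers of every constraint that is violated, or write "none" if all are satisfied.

[1] x5 = 13 > 12, so we need x3 ≤ 4; but x3 = 5 > 4  fails
[2] x1 − x7 = 19 − 12 = 7  holds
[3] gcd(13, 12) = 1, not 5  fails
[4] x8 = 17 ≠ 19 and x7 = 12 ≠ 11; both disjuncts false  fails
[5] x1 = 19 is not in {15, 24}  fails
[6] x1 + x4 = 19 + 1 = 20  holds
[7] x3 = 5, x7 = 12; 5 ≤ 12  holds
[8] |13 − 1| = 12; 12 ≤ 14  holds
[9] x7 + x5 = 25; 25 mod 7 = 4  holds

Constraints 1, 3, 4, and 5 are violated.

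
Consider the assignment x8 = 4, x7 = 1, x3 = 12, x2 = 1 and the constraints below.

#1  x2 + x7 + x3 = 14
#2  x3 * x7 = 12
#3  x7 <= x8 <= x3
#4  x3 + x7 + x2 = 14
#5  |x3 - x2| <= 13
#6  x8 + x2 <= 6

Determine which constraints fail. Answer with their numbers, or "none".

Yes — all constraints hold.

#1 x2 + x7 + x3 = 1 + 1 + 12 = 14 — holds.
#2 x3 * x7 = 12 * 1 = 12 — holds.
#3 values 1 <= 4 <= 12 — holds.
#4 x3 + x7 + x2 = 12 + 1 + 1 = 14 — holds.
#5 |12 - 1| = 11; 11 ≤ 13 — holds.
#6 x8 + x2 = 4 + 1 = 5; 5 ≤ 6 — holds.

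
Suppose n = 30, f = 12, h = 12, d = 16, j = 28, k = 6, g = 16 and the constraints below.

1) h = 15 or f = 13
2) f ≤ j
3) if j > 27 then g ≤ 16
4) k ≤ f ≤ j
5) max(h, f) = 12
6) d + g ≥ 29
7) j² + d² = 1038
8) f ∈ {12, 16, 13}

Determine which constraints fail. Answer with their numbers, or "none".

Constraints 1, 7 do not hold.

1) h = 12 ≠ 15 and f = 12 ≠ 13; both disjuncts false — violated.
2) f = 12, j = 28; 12 ≤ 28 — OK.
3) j = 28 > 27, so we need g ≤ 16; g = 16 ≤ 16 — OK.
4) values 6 ≤ 12 ≤ 28 — OK.
5) max(12, 12) = 12 — OK.
6) d + g = 16 + 16 = 32; 32 ≥ 29 — OK.
7) j² + d² = 28² + 16² = 784 + 256 = 1040, not 1038 — violated.
8) f = 12 is in {12, 16, 13} — OK.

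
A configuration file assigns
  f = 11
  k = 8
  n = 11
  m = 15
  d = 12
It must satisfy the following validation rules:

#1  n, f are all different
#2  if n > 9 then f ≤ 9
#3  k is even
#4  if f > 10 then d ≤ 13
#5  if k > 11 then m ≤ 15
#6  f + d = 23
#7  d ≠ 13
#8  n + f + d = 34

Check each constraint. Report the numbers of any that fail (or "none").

Constraints 1, 2 do not hold.

#1 n = f = 11, not all different  fails
#2 n = 11 > 9, so we need f ≤ 9; but f = 11 > 9  fails
#3 k = 8 is even  holds
#4 f = 11 > 10, so we need d ≤ 13; d = 12 ≤ 13  holds
#5 k = 8, not > 11; antecedent false, conditional vacuously true  holds
#6 f + d = 11 + 12 = 23  holds
#7 d = 12, and 12 ≠ 13  holds
#8 n + f + d = 11 + 11 + 12 = 34  holds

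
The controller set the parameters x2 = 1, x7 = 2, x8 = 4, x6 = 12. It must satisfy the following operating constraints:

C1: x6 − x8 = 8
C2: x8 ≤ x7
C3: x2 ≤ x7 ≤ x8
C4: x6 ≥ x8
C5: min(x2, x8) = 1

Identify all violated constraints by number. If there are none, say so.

C1: x6 − x8 = 12 − 4 = 8  true
C2: x8 = 4, x7 = 2; 4 > 2 (want ≤)  false
C3: values 1 ≤ 2 ≤ 4  true
C4: x6 = 12, x8 = 4; 12 ≥ 4  true
C5: min(1, 4) = 1  true

Constraint 2 is violated.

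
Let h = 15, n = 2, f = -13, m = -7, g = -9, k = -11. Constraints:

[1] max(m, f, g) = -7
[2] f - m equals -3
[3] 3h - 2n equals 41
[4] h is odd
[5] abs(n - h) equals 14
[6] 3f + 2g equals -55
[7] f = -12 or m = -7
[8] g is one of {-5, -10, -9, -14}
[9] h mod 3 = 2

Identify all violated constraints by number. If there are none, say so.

No — constraints 2, 5, 6, 9 are not satisfied.

[1] max(-7, -13, -9) = -7 — satisfied.
[2] f - m = -13 - (-7) = -6, not -3 — violated.
[3] 3h - 2n = 3(15) - 2(2) = 41 — satisfied.
[4] h = 15 is odd — satisfied.
[5] abs(2 - 15) = 13, not 14 — violated.
[6] 3f + 2g = 3(-13) + 2(-9) = -57, not -55 — violated.
[7] f = -13 ≠ -12, but m = -7 = -7 (second disjunct) — satisfied.
[8] g = -9 is in {-5, -10, -9, -14} — satisfied.
[9] 15 mod 3 = 0, not 2 — violated.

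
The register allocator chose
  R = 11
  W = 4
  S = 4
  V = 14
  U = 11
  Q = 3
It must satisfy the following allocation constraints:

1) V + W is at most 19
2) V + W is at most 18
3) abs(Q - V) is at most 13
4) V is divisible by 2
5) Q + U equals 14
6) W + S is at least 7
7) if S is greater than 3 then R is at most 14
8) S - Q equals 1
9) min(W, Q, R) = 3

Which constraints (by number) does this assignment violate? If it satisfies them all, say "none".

Yes — all constraints hold.

1) V + W = 14 + 4 = 18; 18 ≤ 19  yes
2) V + W = 14 + 4 = 18; 18 ≤ 18  yes
3) abs(3 - 14) = 11; 11 ≤ 13  yes
4) 14 / 2 = 7, so 2 divides 14  yes
5) Q + U = 3 + 11 = 14  yes
6) W + S = 4 + 4 = 8; 8 ≥ 7  yes
7) S = 4 > 3, so we need R ≤ 14; R = 11 ≤ 14  yes
8) S - Q = 4 - 3 = 1  yes
9) min(4, 3, 11) = 3  yes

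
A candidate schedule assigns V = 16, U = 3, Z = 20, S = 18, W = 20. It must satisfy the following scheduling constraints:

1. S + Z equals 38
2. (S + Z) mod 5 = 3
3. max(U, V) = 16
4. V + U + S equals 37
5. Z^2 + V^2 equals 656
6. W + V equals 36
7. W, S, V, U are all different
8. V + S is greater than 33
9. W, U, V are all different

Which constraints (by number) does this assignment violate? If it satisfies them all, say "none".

1. S + Z = 18 + 20 = 38  OK
2. S + Z = 38; 38 mod 5 = 3  OK
3. max(3, 16) = 16  OK
4. V + U + S = 16 + 3 + 18 = 37  OK
5. Z^2 + V^2 = 20^2 + 16^2 = 400 + 256 = 656  OK
6. W + V = 20 + 16 = 36  OK
7. values 20, 18, 16, 3 are pairwise distinct  OK
8. V + S = 16 + 18 = 34; 34 > 33  OK
9. values 20, 3, 16 are pairwise distinct  OK

The assignment satisfies every constraint.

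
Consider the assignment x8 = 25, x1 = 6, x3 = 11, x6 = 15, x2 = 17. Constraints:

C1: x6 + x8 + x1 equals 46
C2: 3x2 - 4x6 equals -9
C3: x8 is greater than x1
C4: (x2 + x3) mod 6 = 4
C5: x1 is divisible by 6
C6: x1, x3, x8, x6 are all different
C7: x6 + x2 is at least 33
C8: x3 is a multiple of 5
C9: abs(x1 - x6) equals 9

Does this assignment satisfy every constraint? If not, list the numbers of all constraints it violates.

Violated: 7 and 8.

C1: x6 + x8 + x1 = 15 + 25 + 6 = 46  yes
C2: 3x2 - 4x6 = 3(17) - 4(15) = -9  yes
C3: x8 = 25, x1 = 6; 25 > 6  yes
C4: x2 + x3 = 28; 28 mod 6 = 4  yes
C5: 6 / 6 = 1, so 6 divides 6  yes
C6: values 6, 11, 25, 15 are pairwise distinct  yes
C7: x6 + x2 = 15 + 17 = 32; 32 < 33, bound 33 not met  no
C8: 11 = 5*2 + 1, so 5 does not divide 11  no
C9: abs(6 - 15) = 9  yes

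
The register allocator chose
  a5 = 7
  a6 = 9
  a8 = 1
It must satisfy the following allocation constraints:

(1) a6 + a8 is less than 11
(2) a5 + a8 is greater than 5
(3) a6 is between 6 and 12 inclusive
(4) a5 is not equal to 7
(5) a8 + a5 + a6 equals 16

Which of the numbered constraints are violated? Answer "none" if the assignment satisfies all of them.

Violated: 4 and 5.

(1) a6 + a8 = 9 + 1 = 10; 10 < 11 — holds.
(2) a5 + a8 = 7 + 1 = 8; 8 > 5 — holds.
(3) a6 = 9 lies in [6, 12] — holds.
(4) a5 = 7, but 7 is required to differ — does not hold.
(5) a8 + a5 + a6 = 1 + 7 + 9 = 17, not 16 — does not hold.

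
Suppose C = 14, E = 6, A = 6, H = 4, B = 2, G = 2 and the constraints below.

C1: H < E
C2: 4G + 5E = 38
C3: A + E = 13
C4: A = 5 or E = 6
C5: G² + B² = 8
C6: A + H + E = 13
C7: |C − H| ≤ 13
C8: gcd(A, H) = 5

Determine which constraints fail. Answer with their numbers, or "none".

C1: H = 4, E = 6; 4 < 6  yes
C2: 4G + 5E = 4(2) + 5(6) = 38  yes
C3: A + E = 6 + 6 = 12, not 13  no
C4: A = 6 ≠ 5, but E = 6 = 6 (second disjunct)  yes
C5: G² + B² = 2² + 2² = 4 + 4 = 8  yes
C6: A + H + E = 6 + 4 + 6 = 16, not 13  no
C7: |14 − 4| = 10; 10 ≤ 13  yes
C8: gcd(6, 4) = 2, not 5  no

The assignment fails constraints 3, 6, and 8.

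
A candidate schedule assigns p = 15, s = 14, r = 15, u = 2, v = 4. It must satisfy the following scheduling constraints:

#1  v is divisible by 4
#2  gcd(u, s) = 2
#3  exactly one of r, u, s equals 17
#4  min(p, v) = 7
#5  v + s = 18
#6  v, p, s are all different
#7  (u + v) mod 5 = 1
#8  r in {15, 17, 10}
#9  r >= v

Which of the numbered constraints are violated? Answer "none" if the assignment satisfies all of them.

The assignment fails constraints 3, 4.

#1 4 / 4 = 1, so 4 divides 4 — OK.
#2 gcd(2, 14) = 2 — OK.
#3 r=15, u=2, s=14; 0 of them equal 17, not exactly one — violated.
#4 min(15, 4) = 4, not 7 — violated.
#5 v + s = 4 + 14 = 18 — OK.
#6 values 4, 15, 14 are pairwise distinct — OK.
#7 u + v = 6; 6 mod 5 = 1 — OK.
#8 r = 15 is in {15, 17, 10} — OK.
#9 r = 15, v = 4; 15 ≥ 4 — OK.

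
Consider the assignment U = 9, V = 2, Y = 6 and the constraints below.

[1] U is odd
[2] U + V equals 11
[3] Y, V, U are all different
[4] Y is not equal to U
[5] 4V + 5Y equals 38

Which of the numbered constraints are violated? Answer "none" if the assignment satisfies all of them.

[1] U = 9 is odd  yes
[2] U + V = 9 + 2 = 11  yes
[3] values 6, 2, 9 are pairwise distinct  yes
[4] Y = 6, U = 9; distinct  yes
[5] 4V + 5Y = 4(2) + 5(6) = 38  yes

Yes — all constraints hold.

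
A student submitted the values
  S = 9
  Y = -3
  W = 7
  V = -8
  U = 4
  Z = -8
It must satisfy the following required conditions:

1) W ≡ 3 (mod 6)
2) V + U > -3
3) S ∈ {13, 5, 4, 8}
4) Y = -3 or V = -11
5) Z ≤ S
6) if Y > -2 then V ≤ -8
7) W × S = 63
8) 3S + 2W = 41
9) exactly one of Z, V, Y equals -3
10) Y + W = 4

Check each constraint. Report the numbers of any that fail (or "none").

1) 7 mod 6 = 1, not 3 — violated.
2) V + U = -8 + 4 = -4; -4 ≤ -3, bound -3 not met — violated.
3) S = 9 is not in {13, 5, 4, 8} — violated.
4) Y = -3 = -3 (first disjunct) — OK.
5) Z = -8, S = 9; -8 ≤ 9 — OK.
6) Y = -3, not > -2; antecedent false, conditional vacuously true — OK.
7) W × S = 7 × 9 = 63 — OK.
8) 3S + 2W = 3(9) + 2(7) = 41 — OK.
9) Z=-8, V=-8, Y=-3; 1 of them equals -3 — OK.
10) Y + W = -3 + 7 = 4 — OK.

Constraints 1, 2, 3 do not hold.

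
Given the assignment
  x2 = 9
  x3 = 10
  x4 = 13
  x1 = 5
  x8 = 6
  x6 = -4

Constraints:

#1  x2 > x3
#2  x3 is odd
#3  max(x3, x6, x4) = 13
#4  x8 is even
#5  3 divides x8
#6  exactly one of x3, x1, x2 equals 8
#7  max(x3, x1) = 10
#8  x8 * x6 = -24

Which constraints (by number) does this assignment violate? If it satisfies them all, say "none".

#1 x2 = 9, x3 = 10; 9 ≤ 10 (want >) — violated.
#2 x3 = 10 is even — violated.
#3 max(10, -4, 13) = 13 — satisfied.
#4 x8 = 6 is even — satisfied.
#5 6 / 3 = 2, so 3 divides 6 — satisfied.
#6 x3=10, x1=5, x2=9; 0 of them equal 8, not exactly one — violated.
#7 max(10, 5) = 10 — satisfied.
#8 x8 * x6 = 6 * (-4) = -24 — satisfied.

Constraints 1, 2, and 6 do not hold.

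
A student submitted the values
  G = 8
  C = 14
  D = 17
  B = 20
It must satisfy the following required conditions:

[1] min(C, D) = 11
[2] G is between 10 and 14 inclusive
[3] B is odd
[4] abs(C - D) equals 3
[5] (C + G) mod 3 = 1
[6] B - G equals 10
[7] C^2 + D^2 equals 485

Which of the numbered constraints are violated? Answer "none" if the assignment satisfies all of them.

[1] min(14, 17) = 14, not 11 — does not hold.
[2] G = 8 is outside [10, 14] — does not hold.
[3] B = 20 is even — does not hold.
[4] abs(14 - 17) = 3 — holds.
[5] C + G = 22; 22 mod 3 = 1 — holds.
[6] B - G = 20 - 8 = 12, not 10 — does not hold.
[7] C^2 + D^2 = 14^2 + 17^2 = 196 + 289 = 485 — holds.

The assignment fails constraints 1, 2, 3, and 6.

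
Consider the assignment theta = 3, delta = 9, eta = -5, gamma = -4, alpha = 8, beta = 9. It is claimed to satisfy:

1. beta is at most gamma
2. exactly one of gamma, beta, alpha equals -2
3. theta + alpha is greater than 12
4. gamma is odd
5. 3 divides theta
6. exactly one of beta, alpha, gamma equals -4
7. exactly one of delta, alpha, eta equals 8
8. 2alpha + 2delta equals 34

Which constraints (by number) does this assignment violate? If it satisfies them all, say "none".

1. beta = 9, gamma = -4; 9 > -4 (want ≤)  FAIL
2. gamma=-4, beta=9, alpha=8; 0 of them equal -2, not exactly one  FAIL
3. theta + alpha = 3 + 8 = 11; 11 ≤ 12, bound 12 not met  FAIL
4. gamma = -4 is even  FAIL
5. 3 / 3 = 1, so 3 divides 3  OK
6. beta=9, alpha=8, gamma=-4; 1 of them equals -4  OK
7. delta=9, alpha=8, eta=-5; 1 of them equals 8  OK
8. 2alpha + 2delta = 2(8) + 2(9) = 34  OK

Constraints 1, 2, 3, and 4 are violated.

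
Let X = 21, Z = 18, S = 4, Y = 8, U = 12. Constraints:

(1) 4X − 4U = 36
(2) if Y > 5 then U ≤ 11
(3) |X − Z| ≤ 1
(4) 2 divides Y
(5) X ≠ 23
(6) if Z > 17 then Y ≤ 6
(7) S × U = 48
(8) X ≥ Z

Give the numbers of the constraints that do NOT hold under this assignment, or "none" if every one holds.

(1) 4X − 4U = 4(21) − 4(12) = 36 — holds.
(2) Y = 8 > 5, so we need U ≤ 11; but U = 12 > 11 — fails.
(3) |21 − 18| = 3; 3 > 1, exceeds bound 1 — fails.
(4) 8 / 2 = 4, so 2 divides 8 — holds.
(5) X = 21, and 21 ≠ 23 — holds.
(6) Z = 18 > 17, so we need Y ≤ 6; but Y = 8 > 6 — fails.
(7) S × U = 4 × 12 = 48 — holds.
(8) X = 21, Z = 18; 21 ≥ 18 — holds.

Violated: 2, 3, 6.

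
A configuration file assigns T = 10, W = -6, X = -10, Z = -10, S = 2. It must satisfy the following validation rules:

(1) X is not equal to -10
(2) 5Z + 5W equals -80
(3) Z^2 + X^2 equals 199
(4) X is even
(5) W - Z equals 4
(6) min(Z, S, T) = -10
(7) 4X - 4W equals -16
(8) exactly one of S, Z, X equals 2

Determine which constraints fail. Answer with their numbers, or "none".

(1) X = -10, but -10 is required to differ  false
(2) 5Z + 5W = 5(-10) + 5(-6) = -80  true
(3) Z^2 + X^2 = (-10)^2 + (-10)^2 = 100 + 100 = 200, not 199  false
(4) X = -10 is even  true
(5) W - Z = -6 - (-10) = 4  true
(6) min(-10, 2, 10) = -10  true
(7) 4X - 4W = 4(-10) - 4(-6) = -16  true
(8) S=2, Z=-10, X=-10; 1 of them equals 2  true

Constraints 1, 3 do not hold.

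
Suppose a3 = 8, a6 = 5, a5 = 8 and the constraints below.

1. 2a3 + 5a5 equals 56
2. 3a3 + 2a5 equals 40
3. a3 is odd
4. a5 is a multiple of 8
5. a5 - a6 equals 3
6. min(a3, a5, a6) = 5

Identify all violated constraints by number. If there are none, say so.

1. 2a3 + 5a5 = 2(8) + 5(8) = 56  OK
2. 3a3 + 2a5 = 3(8) + 2(8) = 40  OK
3. a3 = 8 is even  FAIL
4. 8 / 8 = 1, so 8 divides 8  OK
5. a5 - a6 = 8 - 5 = 3  OK
6. min(8, 8, 5) = 5  OK

The assignment fails constraint 3.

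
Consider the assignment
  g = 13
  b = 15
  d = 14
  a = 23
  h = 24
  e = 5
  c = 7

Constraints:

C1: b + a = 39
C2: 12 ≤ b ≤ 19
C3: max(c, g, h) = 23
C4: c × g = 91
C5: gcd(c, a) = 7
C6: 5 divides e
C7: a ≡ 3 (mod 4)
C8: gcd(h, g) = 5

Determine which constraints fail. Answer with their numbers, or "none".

C1: b + a = 15 + 23 = 38, not 39 — violated.
C2: b = 15 lies in [12, 19] — OK.
C3: max(7, 13, 24) = 24, not 23 — violated.
C4: c × g = 7 × 13 = 91 — OK.
C5: gcd(7, 23) = 1, not 7 — violated.
C6: 5 / 5 = 1, so 5 divides 5 — OK.
C7: 23 mod 4 = 3 — OK.
C8: gcd(24, 13) = 1, not 5 — violated.

Violated: 1, 3, 5, 8.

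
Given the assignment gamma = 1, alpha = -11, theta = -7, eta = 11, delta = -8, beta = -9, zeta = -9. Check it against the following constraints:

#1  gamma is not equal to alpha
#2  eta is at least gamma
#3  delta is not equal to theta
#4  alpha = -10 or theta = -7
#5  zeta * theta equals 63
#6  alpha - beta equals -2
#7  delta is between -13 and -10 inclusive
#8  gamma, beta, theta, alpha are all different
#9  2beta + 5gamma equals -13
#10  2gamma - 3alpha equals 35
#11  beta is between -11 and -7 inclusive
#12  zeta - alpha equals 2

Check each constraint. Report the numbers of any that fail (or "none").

#1 gamma = 1, alpha = -11; distinct — holds.
#2 eta = 11, gamma = 1; 11 ≥ 1 — holds.
#3 delta = -8, theta = -7; distinct — holds.
#4 alpha = -11 ≠ -10, but theta = -7 = -7 (second disjunct) — holds.
#5 zeta * theta = -9 * (-7) = 63 — holds.
#6 alpha - beta = -11 - (-9) = -2 — holds.
#7 delta = -8 is outside [-13, -10] — does not hold.
#8 values 1, -9, -7, -11 are pairwise distinct — holds.
#9 2beta + 5gamma = 2(-9) + 5(1) = -13 — holds.
#10 2gamma - 3alpha = 2(1) - 3(-11) = 35 — holds.
#11 beta = -9 lies in [-11, -7] — holds.
#12 zeta - alpha = -9 - (-11) = 2 — holds.

No — constraint 7 is not satisfied.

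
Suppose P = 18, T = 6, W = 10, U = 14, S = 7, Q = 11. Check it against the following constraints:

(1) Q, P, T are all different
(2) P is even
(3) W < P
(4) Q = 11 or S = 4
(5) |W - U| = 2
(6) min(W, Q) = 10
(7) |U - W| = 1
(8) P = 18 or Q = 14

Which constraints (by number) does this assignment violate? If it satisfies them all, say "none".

(1) values 11, 18, 6 are pairwise distinct — OK.
(2) P = 18 is even — OK.
(3) W = 10, P = 18; 10 < 18 — OK.
(4) Q = 11 = 11 (first disjunct) — OK.
(5) |10 - 14| = 4, not 2 — violated.
(6) min(10, 11) = 10 — OK.
(7) |14 - 10| = 4, not 1 — violated.
(8) P = 18 = 18 (first disjunct) — OK.

Constraints 5 and 7 are violated.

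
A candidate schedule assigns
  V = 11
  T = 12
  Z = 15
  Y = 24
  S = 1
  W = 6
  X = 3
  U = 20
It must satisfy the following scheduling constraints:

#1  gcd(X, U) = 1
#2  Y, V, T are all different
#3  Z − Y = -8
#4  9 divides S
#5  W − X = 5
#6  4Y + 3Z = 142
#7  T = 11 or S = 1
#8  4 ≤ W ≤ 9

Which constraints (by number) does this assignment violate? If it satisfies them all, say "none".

Constraints 3, 4, 5, and 6 do not hold.

#1 gcd(3, 20) = 1  holds
#2 values 24, 11, 12 are pairwise distinct  holds
#3 Z − Y = 15 − 24 = -9, not -8  fails
#4 1 = 9×0 + 1, so 9 does not divide 1  fails
#5 W − X = 6 − 3 = 3, not 5  fails
#6 4Y + 3Z = 4(24) + 3(15) = 141, not 142  fails
#7 T = 12 ≠ 11, but S = 1 = 1 (second disjunct)  holds
#8 W = 6 lies in [4, 9]  holds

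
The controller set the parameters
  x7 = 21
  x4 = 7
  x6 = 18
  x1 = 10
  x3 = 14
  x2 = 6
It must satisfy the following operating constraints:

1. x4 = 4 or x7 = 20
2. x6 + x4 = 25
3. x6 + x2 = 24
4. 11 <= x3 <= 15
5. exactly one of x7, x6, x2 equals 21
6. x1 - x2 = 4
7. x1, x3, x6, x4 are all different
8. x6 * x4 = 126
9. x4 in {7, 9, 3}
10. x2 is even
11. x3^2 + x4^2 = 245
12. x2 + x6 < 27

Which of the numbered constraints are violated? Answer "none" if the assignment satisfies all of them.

Violated: 1.

1. x4 = 7 ≠ 4 and x7 = 21 ≠ 20; both disjuncts false  ✗
2. x6 + x4 = 18 + 7 = 25  ✓
3. x6 + x2 = 18 + 6 = 24  ✓
4. x3 = 14 lies in [11, 15]  ✓
5. x7=21, x6=18, x2=6; 1 of them equals 21  ✓
6. x1 - x2 = 10 - 6 = 4  ✓
7. values 10, 14, 18, 7 are pairwise distinct  ✓
8. x6 * x4 = 18 * 7 = 126  ✓
9. x4 = 7 is in {7, 9, 3}  ✓
10. x2 = 6 is even  ✓
11. x3^2 + x4^2 = 14^2 + 7^2 = 196 + 49 = 245  ✓
12. x2 + x6 = 6 + 18 = 24; 24 < 27  ✓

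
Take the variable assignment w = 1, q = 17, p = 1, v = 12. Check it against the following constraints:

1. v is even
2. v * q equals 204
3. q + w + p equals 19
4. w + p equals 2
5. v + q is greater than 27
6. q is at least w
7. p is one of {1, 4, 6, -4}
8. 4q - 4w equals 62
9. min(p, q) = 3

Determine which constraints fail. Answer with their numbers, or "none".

1. v = 12 is even  true
2. v * q = 12 * 17 = 204  true
3. q + w + p = 17 + 1 + 1 = 19  true
4. w + p = 1 + 1 = 2  true
5. v + q = 12 + 17 = 29; 29 > 27  true
6. q = 17, w = 1; 17 ≥ 1  true
7. p = 1 is in {1, 4, 6, -4}  true
8. 4q - 4w = 4(17) - 4(1) = 64, not 62  false
9. min(1, 17) = 1, not 3  false

Constraints 8, 9 are violated.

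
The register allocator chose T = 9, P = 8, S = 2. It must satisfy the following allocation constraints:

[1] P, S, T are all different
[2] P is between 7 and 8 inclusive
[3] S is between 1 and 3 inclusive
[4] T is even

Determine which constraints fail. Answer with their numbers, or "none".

[1] values 8, 2, 9 are pairwise distinct — holds.
[2] P = 8 lies in [7, 8] — holds.
[3] S = 2 lies in [1, 3] — holds.
[4] T = 9 is odd — fails.

Violated: 4.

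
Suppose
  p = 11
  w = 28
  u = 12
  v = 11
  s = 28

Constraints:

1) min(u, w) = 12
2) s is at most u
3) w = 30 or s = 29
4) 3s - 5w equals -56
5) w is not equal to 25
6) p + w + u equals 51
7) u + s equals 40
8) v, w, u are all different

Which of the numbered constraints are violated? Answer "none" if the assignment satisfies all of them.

1) min(12, 28) = 12 — satisfied.
2) s = 28, u = 12; 28 > 12 (want ≤) — violated.
3) w = 28 ≠ 30 and s = 28 ≠ 29; both disjuncts false — violated.
4) 3s - 5w = 3(28) - 5(28) = -56 — satisfied.
5) w = 28, and 28 ≠ 25 — satisfied.
6) p + w + u = 11 + 28 + 12 = 51 — satisfied.
7) u + s = 12 + 28 = 40 — satisfied.
8) values 11, 28, 12 are pairwise distinct — satisfied.

Violated: 2 and 3.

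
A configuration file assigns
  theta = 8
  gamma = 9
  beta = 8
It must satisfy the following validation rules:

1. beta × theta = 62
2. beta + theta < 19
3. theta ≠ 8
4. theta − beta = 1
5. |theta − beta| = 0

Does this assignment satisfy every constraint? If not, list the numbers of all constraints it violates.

1. beta × theta = 8 × 8 = 64, not 62 — violated.
2. beta + theta = 8 + 8 = 16; 16 < 19 — satisfied.
3. theta = 8, but 8 is required to differ — violated.
4. theta − beta = 8 − 8 = 0, not 1 — violated.
5. |8 − 8| = 0 — satisfied.

The assignment fails constraints 1, 3, 4.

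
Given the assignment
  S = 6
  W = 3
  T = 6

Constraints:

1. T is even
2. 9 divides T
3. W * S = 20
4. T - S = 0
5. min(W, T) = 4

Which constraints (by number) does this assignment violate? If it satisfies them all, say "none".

No — constraints 2, 3, and 5 are not satisfied.

1. T = 6 is even — holds.
2. 6 = 9*0 + 6, so 9 does not divide 6 — does not hold.
3. W * S = 3 * 6 = 18, not 20 — does not hold.
4. T - S = 6 - 6 = 0 — holds.
5. min(3, 6) = 3, not 4 — does not hold.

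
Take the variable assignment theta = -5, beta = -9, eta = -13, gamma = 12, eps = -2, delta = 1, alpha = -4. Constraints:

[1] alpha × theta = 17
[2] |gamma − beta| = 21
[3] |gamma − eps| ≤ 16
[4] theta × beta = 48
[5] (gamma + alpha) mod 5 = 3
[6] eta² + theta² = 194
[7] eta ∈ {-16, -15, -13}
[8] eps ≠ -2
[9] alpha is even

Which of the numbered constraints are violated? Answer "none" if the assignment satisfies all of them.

[1] alpha × theta = -4 × (-5) = 20, not 17 — violated.
[2] |12 − (-9)| = 21 — satisfied.
[3] |12 − (-2)| = 14; 14 ≤ 16 — satisfied.
[4] theta × beta = -5 × (-9) = 45, not 48 — violated.
[5] gamma + alpha = 8; 8 mod 5 = 3 — satisfied.
[6] eta² + theta² = (-13)² + (-5)² = 169 + 25 = 194 — satisfied.
[7] eta = -13 is in {-16, -15, -13} — satisfied.
[8] eps = -2, but -2 is required to differ — violated.
[9] alpha = -4 is even — satisfied.

Constraints 1, 4, 8 are violated.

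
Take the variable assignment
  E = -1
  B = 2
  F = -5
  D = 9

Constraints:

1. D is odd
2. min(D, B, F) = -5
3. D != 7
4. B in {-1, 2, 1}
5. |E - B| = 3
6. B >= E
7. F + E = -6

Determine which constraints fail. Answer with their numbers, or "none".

All constraints are satisfied.

1. D = 9 is odd — holds.
2. min(9, 2, -5) = -5 — holds.
3. D = 9, and 9 ≠ 7 — holds.
4. B = 2 is in {-1, 2, 1} — holds.
5. |-1 - 2| = 3 — holds.
6. B = 2, E = -1; 2 ≥ -1 — holds.
7. F + E = -5 + (-1) = -6 — holds.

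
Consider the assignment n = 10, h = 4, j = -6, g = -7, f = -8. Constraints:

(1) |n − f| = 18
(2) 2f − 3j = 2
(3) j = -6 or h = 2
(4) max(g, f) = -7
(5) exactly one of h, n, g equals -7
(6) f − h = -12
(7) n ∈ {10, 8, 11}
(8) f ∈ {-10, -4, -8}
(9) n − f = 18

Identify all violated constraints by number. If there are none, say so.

Yes — all constraints hold.

(1) |10 − (-8)| = 18  true
(2) 2f − 3j = 2(-8) − 3(-6) = 2  true
(3) j = -6 = -6 (first disjunct)  true
(4) max(-7, -8) = -7  true
(5) h=4, n=10, g=-7; 1 of them equals -7  true
(6) f − h = -8 − 4 = -12  true
(7) n = 10 is in {10, 8, 11}  true
(8) f = -8 is in {-10, -4, -8}  true
(9) n − f = 10 − (-8) = 18  true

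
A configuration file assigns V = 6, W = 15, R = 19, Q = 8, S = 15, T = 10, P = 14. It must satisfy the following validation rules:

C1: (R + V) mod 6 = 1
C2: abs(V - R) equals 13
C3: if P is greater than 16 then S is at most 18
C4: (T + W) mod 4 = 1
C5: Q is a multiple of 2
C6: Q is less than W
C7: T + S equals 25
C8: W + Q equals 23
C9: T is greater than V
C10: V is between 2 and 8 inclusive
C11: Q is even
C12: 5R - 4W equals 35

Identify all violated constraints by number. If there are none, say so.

The assignment satisfies every constraint.

C1: R + V = 25; 25 mod 6 = 1 — holds.
C2: abs(6 - 19) = 13 — holds.
C3: P = 14, not > 16; antecedent false, conditional vacuously true — holds.
C4: T + W = 25; 25 mod 4 = 1 — holds.
C5: 8 / 2 = 4, so 2 divides 8 — holds.
C6: Q = 8, W = 15; 8 < 15 — holds.
C7: T + S = 10 + 15 = 25 — holds.
C8: W + Q = 15 + 8 = 23 — holds.
C9: T = 10, V = 6; 10 > 6 — holds.
C10: V = 6 lies in [2, 8] — holds.
C11: Q = 8 is even — holds.
C12: 5R - 4W = 5(19) - 4(15) = 35 — holds.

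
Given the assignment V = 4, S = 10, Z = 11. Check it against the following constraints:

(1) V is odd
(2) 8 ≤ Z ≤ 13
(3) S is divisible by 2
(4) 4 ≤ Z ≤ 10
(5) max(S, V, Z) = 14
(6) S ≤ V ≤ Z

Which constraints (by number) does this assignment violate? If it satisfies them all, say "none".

No — constraints 1, 4, 5, and 6 are not satisfied.

(1) V = 4 is even  ✗
(2) Z = 11 lies in [8, 13]  ✓
(3) 10 / 2 = 5, so 2 divides 10  ✓
(4) Z = 11 is outside [4, 10]  ✗
(5) max(10, 4, 11) = 11, not 14  ✗
(6) values 10, 4, 11; S = 10 is not ≤ V = 4  ✗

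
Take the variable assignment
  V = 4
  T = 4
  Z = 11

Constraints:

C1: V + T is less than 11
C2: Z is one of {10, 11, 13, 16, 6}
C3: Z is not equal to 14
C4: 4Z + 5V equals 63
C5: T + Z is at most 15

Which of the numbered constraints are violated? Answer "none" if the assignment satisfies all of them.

The assignment fails constraint 4.

C1: V + T = 4 + 4 = 8; 8 < 11  ✓
C2: Z = 11 is in {10, 11, 13, 16, 6}  ✓
C3: Z = 11, and 11 ≠ 14  ✓
C4: 4Z + 5V = 4(11) + 5(4) = 64, not 63  ✗
C5: T + Z = 4 + 11 = 15; 15 ≤ 15  ✓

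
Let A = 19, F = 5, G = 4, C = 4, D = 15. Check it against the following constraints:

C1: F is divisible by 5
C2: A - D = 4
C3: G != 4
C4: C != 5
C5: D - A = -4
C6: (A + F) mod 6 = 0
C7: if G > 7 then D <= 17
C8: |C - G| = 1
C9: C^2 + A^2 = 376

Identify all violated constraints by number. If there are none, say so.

C1: 5 / 5 = 1, so 5 divides 5 — satisfied.
C2: A - D = 19 - 15 = 4 — satisfied.
C3: G = 4, but 4 is required to differ — violated.
C4: C = 4, and 4 ≠ 5 — satisfied.
C5: D - A = 15 - 19 = -4 — satisfied.
C6: A + F = 24; 24 mod 6 = 0 — satisfied.
C7: G = 4, not > 7; antecedent false, conditional vacuously true — satisfied.
C8: |4 - 4| = 0, not 1 — violated.
C9: C^2 + A^2 = 4^2 + 19^2 = 16 + 361 = 377, not 376 — violated.

Constraints 3, 8, and 9 are violated.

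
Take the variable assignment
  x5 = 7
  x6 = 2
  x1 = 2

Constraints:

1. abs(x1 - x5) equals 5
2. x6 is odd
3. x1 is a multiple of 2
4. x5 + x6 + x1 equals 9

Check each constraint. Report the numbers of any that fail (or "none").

No — constraints 2, 4 are not satisfied.

1. abs(2 - 7) = 5 — holds.
2. x6 = 2 is even — does not hold.
3. 2 / 2 = 1, so 2 divides 2 — holds.
4. x5 + x6 + x1 = 7 + 2 + 2 = 11, not 9 — does not hold.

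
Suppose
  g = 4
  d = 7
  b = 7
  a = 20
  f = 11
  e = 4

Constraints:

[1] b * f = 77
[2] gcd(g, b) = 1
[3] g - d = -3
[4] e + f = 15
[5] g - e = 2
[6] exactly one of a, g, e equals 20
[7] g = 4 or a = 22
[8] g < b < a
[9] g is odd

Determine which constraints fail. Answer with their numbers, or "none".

Violated: 5 and 9.

[1] b * f = 7 * 11 = 77 — OK.
[2] gcd(4, 7) = 1 — OK.
[3] g - d = 4 - 7 = -3 — OK.
[4] e + f = 4 + 11 = 15 — OK.
[5] g - e = 4 - 4 = 0, not 2 — violated.
[6] a=20, g=4, e=4; 1 of them equals 20 — OK.
[7] g = 4 = 4 (first disjunct) — OK.
[8] values 4 < 7 < 20 — OK.
[9] g = 4 is even — violated.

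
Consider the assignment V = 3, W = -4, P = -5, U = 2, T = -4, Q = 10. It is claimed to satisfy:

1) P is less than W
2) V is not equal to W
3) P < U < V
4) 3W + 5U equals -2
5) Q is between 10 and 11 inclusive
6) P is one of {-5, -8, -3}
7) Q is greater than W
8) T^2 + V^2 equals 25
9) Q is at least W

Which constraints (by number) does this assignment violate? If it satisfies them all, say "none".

The assignment satisfies every constraint.

1) P = -5, W = -4; -5 < -4  ✓
2) V = 3, W = -4; distinct  ✓
3) values -5 < 2 < 3  ✓
4) 3W + 5U = 3(-4) + 5(2) = -2  ✓
5) Q = 10 lies in [10, 11]  ✓
6) P = -5 is in {-5, -8, -3}  ✓
7) Q = 10, W = -4; 10 > -4  ✓
8) T^2 + V^2 = (-4)^2 + 3^2 = 16 + 9 = 25  ✓
9) Q = 10, W = -4; 10 ≥ -4  ✓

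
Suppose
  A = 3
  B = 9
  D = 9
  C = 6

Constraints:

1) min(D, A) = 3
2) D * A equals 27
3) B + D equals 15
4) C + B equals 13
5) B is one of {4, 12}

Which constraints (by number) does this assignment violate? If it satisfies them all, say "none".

Violated: 3, 4, and 5.

1) min(9, 3) = 3 — OK.
2) D * A = 9 * 3 = 27 — OK.
3) B + D = 9 + 9 = 18, not 15 — violated.
4) C + B = 6 + 9 = 15, not 13 — violated.
5) B = 9 is not in {4, 12} — violated.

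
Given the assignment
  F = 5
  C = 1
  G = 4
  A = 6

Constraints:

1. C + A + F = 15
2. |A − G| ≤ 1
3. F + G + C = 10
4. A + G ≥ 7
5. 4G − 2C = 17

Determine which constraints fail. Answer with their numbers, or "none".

Constraints 1, 2, and 5 are violated.

1. C + A + F = 1 + 6 + 5 = 12, not 15 — violated.
2. |6 − 4| = 2; 2 > 1, exceeds bound 1 — violated.
3. F + G + C = 5 + 4 + 1 = 10 — OK.
4. A + G = 6 + 4 = 10; 10 ≥ 7 — OK.
5. 4G − 2C = 4(4) − 2(1) = 14, not 17 — violated.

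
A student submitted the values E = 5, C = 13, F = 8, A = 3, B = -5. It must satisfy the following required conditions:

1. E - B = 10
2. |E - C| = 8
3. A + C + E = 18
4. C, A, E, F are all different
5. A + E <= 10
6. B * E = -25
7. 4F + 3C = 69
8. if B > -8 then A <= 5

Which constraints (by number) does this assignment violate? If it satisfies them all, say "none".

No — constraints 3 and 7 are not satisfied.

1. E - B = 5 - (-5) = 10 — satisfied.
2. |5 - 13| = 8 — satisfied.
3. A + C + E = 3 + 13 + 5 = 21, not 18 — violated.
4. values 13, 3, 5, 8 are pairwise distinct — satisfied.
5. A + E = 3 + 5 = 8; 8 ≤ 10 — satisfied.
6. B * E = -5 * 5 = -25 — satisfied.
7. 4F + 3C = 4(8) + 3(13) = 71, not 69 — violated.
8. B = -5 > -8, so we need A ≤ 5; A = 3 ≤ 5 — satisfied.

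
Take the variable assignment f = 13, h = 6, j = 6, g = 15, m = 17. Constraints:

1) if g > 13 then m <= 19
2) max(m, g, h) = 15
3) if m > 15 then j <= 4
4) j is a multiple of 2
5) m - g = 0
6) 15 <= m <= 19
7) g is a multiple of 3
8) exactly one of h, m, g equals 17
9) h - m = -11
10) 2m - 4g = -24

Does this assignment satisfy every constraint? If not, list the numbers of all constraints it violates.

Constraints 2, 3, 5, and 10 are violated.

1) g = 15 > 13, so we need m ≤ 19; m = 17 ≤ 19 — OK.
2) max(17, 15, 6) = 17, not 15 — violated.
3) m = 17 > 15, so we need j ≤ 4; but j = 6 > 4 — violated.
4) 6 / 2 = 3, so 2 divides 6 — OK.
5) m - g = 17 - 15 = 2, not 0 — violated.
6) m = 17 lies in [15, 19] — OK.
7) 15 / 3 = 5, so 3 divides 15 — OK.
8) h=6, m=17, g=15; 1 of them equals 17 — OK.
9) h - m = 6 - 17 = -11 — OK.
10) 2m - 4g = 2(17) - 4(15) = -26, not -24 — violated.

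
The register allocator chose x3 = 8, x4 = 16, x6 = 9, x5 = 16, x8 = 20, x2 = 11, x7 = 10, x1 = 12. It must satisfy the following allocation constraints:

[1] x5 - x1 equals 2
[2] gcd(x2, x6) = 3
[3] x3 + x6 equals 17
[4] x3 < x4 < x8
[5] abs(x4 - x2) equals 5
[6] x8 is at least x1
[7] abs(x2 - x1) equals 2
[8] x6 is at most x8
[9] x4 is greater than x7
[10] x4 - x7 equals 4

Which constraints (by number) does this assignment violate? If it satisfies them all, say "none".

[1] x5 - x1 = 16 - 12 = 4, not 2  ✗
[2] gcd(11, 9) = 1, not 3  ✗
[3] x3 + x6 = 8 + 9 = 17  ✓
[4] values 8 < 16 < 20  ✓
[5] abs(16 - 11) = 5  ✓
[6] x8 = 20, x1 = 12; 20 ≥ 12  ✓
[7] abs(11 - 12) = 1, not 2  ✗
[8] x6 = 9, x8 = 20; 9 ≤ 20  ✓
[9] x4 = 16, x7 = 10; 16 > 10  ✓
[10] x4 - x7 = 16 - 10 = 6, not 4  ✗

No — constraints 1, 2, 7, 10 are not satisfied.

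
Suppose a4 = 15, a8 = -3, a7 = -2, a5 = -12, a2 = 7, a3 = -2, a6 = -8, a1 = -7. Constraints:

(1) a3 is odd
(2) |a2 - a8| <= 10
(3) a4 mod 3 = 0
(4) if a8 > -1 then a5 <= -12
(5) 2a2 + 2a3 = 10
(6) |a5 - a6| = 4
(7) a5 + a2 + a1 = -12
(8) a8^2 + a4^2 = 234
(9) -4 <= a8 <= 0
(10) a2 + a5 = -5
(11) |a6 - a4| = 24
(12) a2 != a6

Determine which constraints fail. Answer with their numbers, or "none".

(1) a3 = -2 is even  FAIL
(2) |7 - (-3)| = 10; 10 ≤ 10  OK
(3) 15 mod 3 = 0  OK
(4) a8 = -3, not > -1; antecedent false, conditional vacuously true  OK
(5) 2a2 + 2a3 = 2(7) + 2(-2) = 10  OK
(6) |-12 - (-8)| = 4  OK
(7) a5 + a2 + a1 = -12 + 7 + (-7) = -12  OK
(8) a8^2 + a4^2 = (-3)^2 + 15^2 = 9 + 225 = 234  OK
(9) a8 = -3 lies in [-4, 0]  OK
(10) a2 + a5 = 7 + (-12) = -5  OK
(11) |-8 - 15| = 23, not 24  FAIL
(12) a2 = 7, a6 = -8; distinct  OK

The assignment fails constraints 1, 11.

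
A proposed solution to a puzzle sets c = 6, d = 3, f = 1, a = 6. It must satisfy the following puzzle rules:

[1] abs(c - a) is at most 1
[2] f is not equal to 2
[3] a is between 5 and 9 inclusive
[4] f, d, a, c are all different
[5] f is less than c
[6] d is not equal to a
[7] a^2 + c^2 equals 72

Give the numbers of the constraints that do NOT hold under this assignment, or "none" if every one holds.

Constraint 4 does not hold.

[1] abs(6 - 6) = 0; 0 ≤ 1 — OK.
[2] f = 1, and 1 ≠ 2 — OK.
[3] a = 6 lies in [5, 9] — OK.
[4] a = c = 6, not all different — violated.
[5] f = 1, c = 6; 1 < 6 — OK.
[6] d = 3, a = 6; distinct — OK.
[7] a^2 + c^2 = 6^2 + 6^2 = 36 + 36 = 72 — OK.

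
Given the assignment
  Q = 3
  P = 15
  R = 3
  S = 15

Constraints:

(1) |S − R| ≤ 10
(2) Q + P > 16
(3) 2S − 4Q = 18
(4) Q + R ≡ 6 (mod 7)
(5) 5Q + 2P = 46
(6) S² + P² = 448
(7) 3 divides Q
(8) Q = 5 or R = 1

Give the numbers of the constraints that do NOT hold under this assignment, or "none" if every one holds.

Constraints 1, 5, 6, and 8 do not hold.

(1) |15 − 3| = 12; 12 > 10, exceeds bound 10 — does not hold.
(2) Q + P = 3 + 15 = 18; 18 > 16 — holds.
(3) 2S − 4Q = 2(15) − 4(3) = 18 — holds.
(4) Q + R = 6; 6 mod 7 = 6 — holds.
(5) 5Q + 2P = 5(3) + 2(15) = 45, not 46 — does not hold.
(6) S² + P² = 15² + 15² = 225 + 225 = 450, not 448 — does not hold.
(7) 3 / 3 = 1, so 3 divides 3 — holds.
(8) Q = 3 ≠ 5 and R = 3 ≠ 1; both disjuncts false — does not hold.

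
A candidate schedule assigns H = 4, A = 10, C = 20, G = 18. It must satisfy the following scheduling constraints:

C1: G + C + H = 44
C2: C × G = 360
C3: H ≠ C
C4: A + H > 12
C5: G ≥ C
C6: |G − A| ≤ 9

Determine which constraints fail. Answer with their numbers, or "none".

C1: G + C + H = 18 + 20 + 4 = 42, not 44 — does not hold.
C2: C × G = 20 × 18 = 360 — holds.
C3: H = 4, C = 20; distinct — holds.
C4: A + H = 10 + 4 = 14; 14 > 12 — holds.
C5: G = 18, C = 20; 18 < 20 (want ≥) — does not hold.
C6: |18 − 10| = 8; 8 ≤ 9 — holds.

The assignment fails constraints 1 and 5.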